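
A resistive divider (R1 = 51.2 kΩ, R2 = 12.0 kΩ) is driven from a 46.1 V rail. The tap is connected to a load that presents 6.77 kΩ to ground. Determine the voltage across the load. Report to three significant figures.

The load sits in parallel with R2: R2‖R_L = (12.0 × 6.77) / (12.0 + 6.77) = 4.328 kΩ.
V_out = 46.1 × 4.328 / (51.2 + 4.328) = 46.1 × 4.328/55.53 = 3.59 V.

V_out ≈ 3.59 V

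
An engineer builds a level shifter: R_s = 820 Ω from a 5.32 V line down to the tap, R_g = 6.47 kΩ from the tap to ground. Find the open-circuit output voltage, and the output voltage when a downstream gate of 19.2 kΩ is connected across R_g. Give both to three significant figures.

Open-circuit: V = 5.32 × 6470/(820 + 6470) = 4.72 V.
With the load, R_g becomes R_g‖R_L = 4839 Ω, so V = 5.32 × 4839/5659 = 4.55 V.

Unloaded: 4.72 V; loaded: 4.55 V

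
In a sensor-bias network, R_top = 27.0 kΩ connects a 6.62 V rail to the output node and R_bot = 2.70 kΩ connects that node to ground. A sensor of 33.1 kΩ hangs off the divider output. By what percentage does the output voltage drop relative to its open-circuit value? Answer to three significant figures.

The divider's output (Thévenin) resistance is R_top‖R_bot = 2.455 kΩ.
Fractional drop under load = R_th/(R_th + R_L) = 2.455 / (2.455 + 33.1) = 0.06904.
So the output falls by 6.90 %.

6.90 %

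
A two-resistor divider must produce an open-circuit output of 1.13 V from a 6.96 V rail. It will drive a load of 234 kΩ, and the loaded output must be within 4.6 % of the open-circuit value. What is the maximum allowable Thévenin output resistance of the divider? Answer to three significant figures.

Loading drop = R_th/(R_th + R_L) ≤ 0.0460, so R_th ≤ R_L · ε/(1−ε) = 234 kΩ × 0.0460/0.9540 = 11.3 kΩ.
(Any R1, R2 with R2/(R1+R2) = 0.162 and R1‖R2 ≤ 11.3 kΩ will meet the spec.)

R_th ≤ 11.3 kΩ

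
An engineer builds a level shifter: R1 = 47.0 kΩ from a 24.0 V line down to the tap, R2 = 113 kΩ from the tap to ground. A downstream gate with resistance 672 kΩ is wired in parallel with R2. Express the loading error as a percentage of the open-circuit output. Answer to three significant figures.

4.71 %

The divider's output (Thévenin) resistance is R1‖R2 = 33.19 kΩ.
Fractional drop under load = R_th/(R_th + R_L) = 33.19 / (33.19 + 672) = 0.04707.
So the output falls by 4.71 %.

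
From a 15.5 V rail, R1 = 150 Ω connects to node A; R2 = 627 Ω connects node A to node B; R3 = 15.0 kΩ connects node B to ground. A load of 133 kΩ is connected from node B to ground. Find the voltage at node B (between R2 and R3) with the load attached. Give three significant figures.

V ≈ 14.7 V

At node B, R3 is in parallel with the load: R3‖R_L = 13480 Ω.
Below node A the resistance is R2 + (R3‖R_L) = 14110 Ω, so V_A = 15.5 × 14110/14260 = 15.34 V.
Then V_B = V_A × (R3‖R_L)/(R2 + R3‖R_L) = 15.34 × 13480/14110 = 14.7 V.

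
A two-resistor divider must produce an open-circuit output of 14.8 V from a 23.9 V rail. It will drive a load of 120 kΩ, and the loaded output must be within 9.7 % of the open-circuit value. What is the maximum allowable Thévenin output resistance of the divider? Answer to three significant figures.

Loading drop = R_th/(R_th + R_L) ≤ 0.0970, so R_th ≤ R_L · ε/(1−ε) = 120 kΩ × 0.0970/0.9030 = 12.9 kΩ.

R_th ≤ 12.9 kΩ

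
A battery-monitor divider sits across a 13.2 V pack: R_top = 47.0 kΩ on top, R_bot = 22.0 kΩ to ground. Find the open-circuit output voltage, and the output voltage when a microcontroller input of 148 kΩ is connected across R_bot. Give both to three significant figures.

Open-circuit: V = 13.2 × 22.0/(47.0 + 22.0) = 4.21 V.
With the load, R_bot becomes R_bot‖R_L = 19.15 kΩ, so V = 13.2 × 19.15/66.15 = 3.82 V.

Unloaded: 4.21 V; loaded: 3.82 V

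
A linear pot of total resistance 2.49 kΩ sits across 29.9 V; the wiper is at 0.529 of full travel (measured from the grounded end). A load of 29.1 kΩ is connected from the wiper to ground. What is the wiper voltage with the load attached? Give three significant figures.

The wiper splits the pot into (1−α)R = 1.173 kΩ above and αR = 1.317 kΩ below.
Lower section ‖ load = 1.260 kΩ.
V_wiper = 29.9 × 1.260/(1.173 + 1.260) = 15.5 V.

V ≈ 15.5 V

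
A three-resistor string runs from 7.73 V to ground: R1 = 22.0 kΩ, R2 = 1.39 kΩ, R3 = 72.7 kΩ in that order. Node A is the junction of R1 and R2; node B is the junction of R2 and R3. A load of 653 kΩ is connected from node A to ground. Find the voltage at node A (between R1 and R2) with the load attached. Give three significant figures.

Below node A the series string R2+R3 = 74.09 kΩ sits in parallel with the 653 kΩ load: 66.54 kΩ.
V_A = 7.73 × 66.54/(22.0 + 66.54) = 5.81 V.

V ≈ 5.81 V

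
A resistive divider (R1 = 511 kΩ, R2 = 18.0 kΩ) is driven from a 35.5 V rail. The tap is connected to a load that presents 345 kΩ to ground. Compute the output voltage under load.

V_out ≈ 1.15 V

The load sits in parallel with R2: R2‖R_L = (18.0 × 345) / (18.0 + 345) = 17.11 kΩ.
V_out = 35.5 × 17.11 / (511 + 17.11) = 35.5 × 17.11/528.1 = 1.15 V.
(Unloaded it would have been 1.21 V.)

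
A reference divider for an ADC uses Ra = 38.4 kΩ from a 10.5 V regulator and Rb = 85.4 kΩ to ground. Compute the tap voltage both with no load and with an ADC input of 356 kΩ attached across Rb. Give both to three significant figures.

Unloaded: 7.24 V; loaded: 6.74 V

Open-circuit: V = 10.5 × 85.4/(38.4 + 85.4) = 7.24 V.
With the load, Rb becomes Rb‖R_L = 68.88 kΩ, so V = 10.5 × 68.88/107.3 = 6.74 V.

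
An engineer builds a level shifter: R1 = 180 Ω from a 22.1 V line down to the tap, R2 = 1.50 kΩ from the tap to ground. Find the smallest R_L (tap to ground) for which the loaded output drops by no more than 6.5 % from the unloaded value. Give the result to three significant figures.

R_L(min) ≈ 2.31 kΩ

Output resistance R_th = R1‖R2 = (180 × 1500)/1680 = 160.7 Ω.
The fractional drop is R_th/(R_th + R_L); requiring this ≤ 0.0650 gives R_L ≥ R_th(1/0.0650 − 1) = 160.7 × 14.38 = 2.31 kΩ.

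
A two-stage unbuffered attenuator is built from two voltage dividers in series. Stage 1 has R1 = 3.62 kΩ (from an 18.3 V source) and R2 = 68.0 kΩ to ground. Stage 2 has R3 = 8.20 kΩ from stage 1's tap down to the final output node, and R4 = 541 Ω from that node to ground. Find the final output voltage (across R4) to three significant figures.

Stage 2 presents R3+R4 = 8741 Ω as a load on stage 1's tap.
Stage 1's lower leg becomes R2‖(R3+R4) = 7745 Ω, so V_mid = 18.3 × 7745/11370 = 12.47 V.
Stage 2 is itself unloaded: V_out = V_mid × R4/(R3+R4) = 12.47 × 541/8741 = 0.772 V.

V_out ≈ 0.772 V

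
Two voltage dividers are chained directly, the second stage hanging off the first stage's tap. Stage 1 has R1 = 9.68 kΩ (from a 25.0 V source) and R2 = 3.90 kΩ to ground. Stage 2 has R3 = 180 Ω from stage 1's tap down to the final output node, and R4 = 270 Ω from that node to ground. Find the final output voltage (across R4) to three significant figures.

V_out ≈ 0.600 V

Stage 2 presents R3+R4 = 450.0 Ω as a load on stage 1's tap.
Stage 1's lower leg becomes R2‖(R3+R4) = 403.4 Ω, so V_mid = 25.0 × 403.4/10080 = 1.000 V.
Stage 2 is itself unloaded: V_out = V_mid × R4/(R3+R4) = 1.000 × 270/450.0 = 0.600 V.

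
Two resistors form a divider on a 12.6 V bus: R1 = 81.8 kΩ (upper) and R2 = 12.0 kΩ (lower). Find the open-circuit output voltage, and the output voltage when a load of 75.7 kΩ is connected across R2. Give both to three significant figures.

Unloaded: 1.61 V; loaded: 1.42 V

Open-circuit: V = 12.6 × 12.0/(81.8 + 12.0) = 1.61 V.
With the load, R2 becomes R2‖R_L = 10.36 kΩ, so V = 12.6 × 10.36/92.16 = 1.42 V.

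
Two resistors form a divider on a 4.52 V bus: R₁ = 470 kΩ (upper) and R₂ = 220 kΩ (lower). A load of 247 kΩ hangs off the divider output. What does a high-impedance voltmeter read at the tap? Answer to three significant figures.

The load sits in parallel with R₂: R₂‖R_L = (220 × 247) / (220 + 247) = 116.4 kΩ.
V_out = 4.52 × 116.4 / (470 + 116.4) = 4.52 × 116.4/586.4 = 0.897 V.
(Unloaded it would have been 1.44 V.)

V_out ≈ 0.897 V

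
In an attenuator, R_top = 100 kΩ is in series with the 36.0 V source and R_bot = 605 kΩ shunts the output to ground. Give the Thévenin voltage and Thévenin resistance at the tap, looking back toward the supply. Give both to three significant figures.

V_th is the open-circuit tap voltage: 36.0 × 605/(100 + 605) = 30.9 V.
With the supply zeroed, R_top and R_bot appear in parallel from the tap: R_th = R_top‖R_bot = (100 × 605)/705.0 = 85.8 kΩ.

V_th = 30.9 V, R_th = 85.8 kΩ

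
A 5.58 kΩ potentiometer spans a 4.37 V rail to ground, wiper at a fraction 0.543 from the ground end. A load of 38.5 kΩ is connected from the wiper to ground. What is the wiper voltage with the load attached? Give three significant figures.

V ≈ 2.29 V

The wiper splits the pot into (1−α)R = 2.550 kΩ above and αR = 3.030 kΩ below.
Lower section ‖ load = 2.809 kΩ.
V_wiper = 4.37 × 2.809/(2.550 + 2.809) = 2.29 V.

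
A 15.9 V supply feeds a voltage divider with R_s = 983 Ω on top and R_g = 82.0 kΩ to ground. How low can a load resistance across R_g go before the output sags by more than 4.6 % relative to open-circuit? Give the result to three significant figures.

R_L(min) ≈ 20.1 kΩ

Output resistance R_th = R_s‖R_g = (983 × 82000)/82980 = 971.4 Ω.
The fractional drop is R_th/(R_th + R_L); requiring this ≤ 0.0460 gives R_L ≥ R_th(1/0.0460 − 1) = 971.4 × 20.74 = 20.1 kΩ.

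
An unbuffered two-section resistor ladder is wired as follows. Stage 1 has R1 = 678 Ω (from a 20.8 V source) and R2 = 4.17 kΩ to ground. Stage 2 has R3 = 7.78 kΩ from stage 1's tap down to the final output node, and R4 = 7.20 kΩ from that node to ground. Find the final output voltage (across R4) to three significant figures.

Stage 2 presents R3+R4 = 14980 Ω as a load on stage 1's tap.
Stage 1's lower leg becomes R2‖(R3+R4) = 3262 Ω, so V_mid = 20.8 × 3262/3940 = 17.22 V.
Stage 2 is itself unloaded: V_out = V_mid × R4/(R3+R4) = 17.22 × 7200/14980 = 8.28 V.

V_out ≈ 8.28 V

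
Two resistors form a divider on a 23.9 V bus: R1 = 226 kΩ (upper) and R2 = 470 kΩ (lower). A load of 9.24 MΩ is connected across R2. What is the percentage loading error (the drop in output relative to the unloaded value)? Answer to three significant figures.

1.62 %

The divider's output (Thévenin) resistance is R1‖R2 = 152.6 kΩ.
Fractional drop under load = R_th/(R_th + R_L) = 152.6 / (152.6 + 9240) = 0.01625.
So the output falls by 1.62 %.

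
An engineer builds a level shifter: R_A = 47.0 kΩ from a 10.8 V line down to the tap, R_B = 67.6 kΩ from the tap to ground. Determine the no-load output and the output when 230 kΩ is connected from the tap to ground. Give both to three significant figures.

Unloaded: 6.37 V; loaded: 5.69 V

Open-circuit: V = 10.8 × 67.6/(47.0 + 67.6) = 6.37 V.
With the load, R_B becomes R_B‖R_L = 52.24 kΩ, so V = 10.8 × 52.24/99.24 = 5.69 V.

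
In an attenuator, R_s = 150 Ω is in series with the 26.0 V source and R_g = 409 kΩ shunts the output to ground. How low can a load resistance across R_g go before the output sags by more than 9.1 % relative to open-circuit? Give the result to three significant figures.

R_L(min) ≈ 1.50 kΩ

Output resistance R_th = R_s‖R_g = (150 × 409000)/409200 = 149.9 Ω.
The fractional drop is R_th/(R_th + R_L); requiring this ≤ 0.0910 gives R_L ≥ R_th(1/0.0910 − 1) = 149.9 × 9.989 = 1.50 kΩ.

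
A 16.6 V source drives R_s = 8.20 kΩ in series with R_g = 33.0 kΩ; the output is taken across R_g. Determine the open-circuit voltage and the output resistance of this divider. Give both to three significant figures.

V_th = 13.3 V, R_th = 6.57 kΩ

V_th is the open-circuit tap voltage: 16.6 × 33.0/(8.20 + 33.0) = 13.3 V.
With the supply zeroed, R_s and R_g appear in parallel from the tap: R_th = R_s‖R_g = (8.20 × 33.0)/41.20 = 6.57 kΩ.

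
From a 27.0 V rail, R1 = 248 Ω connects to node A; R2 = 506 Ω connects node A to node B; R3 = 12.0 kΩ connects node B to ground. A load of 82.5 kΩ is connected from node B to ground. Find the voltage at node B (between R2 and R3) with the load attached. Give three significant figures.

V ≈ 25.2 V

At node B, R3 is in parallel with the load: R3‖R_L = 10480 Ω.
Below node A the resistance is R2 + (R3‖R_L) = 10980 Ω, so V_A = 27.0 × 10980/11230 = 26.40 V.
Then V_B = V_A × (R3‖R_L)/(R2 + R3‖R_L) = 26.40 × 10480/10980 = 25.2 V.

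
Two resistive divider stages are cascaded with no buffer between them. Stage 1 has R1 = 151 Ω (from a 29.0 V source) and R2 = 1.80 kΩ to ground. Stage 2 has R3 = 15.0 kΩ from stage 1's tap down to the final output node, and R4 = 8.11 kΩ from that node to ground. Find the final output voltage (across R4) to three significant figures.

Stage 2 presents R3+R4 = 23110 Ω as a load on stage 1's tap.
Stage 1's lower leg becomes R2‖(R3+R4) = 1670 Ω, so V_mid = 29.0 × 1670/1821 = 26.60 V.
Stage 2 is itself unloaded: V_out = V_mid × R4/(R3+R4) = 26.60 × 8110/23110 = 9.33 V.

V_out ≈ 9.33 V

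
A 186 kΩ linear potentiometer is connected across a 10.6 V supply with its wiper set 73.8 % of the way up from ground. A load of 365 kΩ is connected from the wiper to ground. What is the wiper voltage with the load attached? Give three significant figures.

V ≈ 7.12 V

The wiper splits the pot into (1−α)R = 48.73 kΩ above and αR = 137.3 kΩ below.
Lower section ‖ load = 99.75 kΩ.
V_wiper = 10.6 × 99.75/(48.73 + 99.75) = 7.12 V.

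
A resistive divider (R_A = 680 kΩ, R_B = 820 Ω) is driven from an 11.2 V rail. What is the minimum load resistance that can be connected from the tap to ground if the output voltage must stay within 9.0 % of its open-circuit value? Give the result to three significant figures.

Output resistance R_th = R_A‖R_B = (680000 × 820)/680800 = 819.0 Ω.
The fractional drop is R_th/(R_th + R_L); requiring this ≤ 0.0900 gives R_L ≥ R_th(1/0.0900 − 1) = 819.0 × 10.11 = 8.28 kΩ.

R_L(min) ≈ 8.28 kΩ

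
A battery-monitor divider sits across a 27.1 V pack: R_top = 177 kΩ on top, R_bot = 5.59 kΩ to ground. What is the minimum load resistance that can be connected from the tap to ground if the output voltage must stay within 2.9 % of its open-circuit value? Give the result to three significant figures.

Output resistance R_th = R_top‖R_bot = (177 × 5.59)/182.6 = 5.419 kΩ.
The fractional drop is R_th/(R_th + R_L); requiring this ≤ 0.0290 gives R_L ≥ R_th(1/0.0290 − 1) = 5.419 × 33.48 = 181 kΩ.

R_L(min) ≈ 181 kΩ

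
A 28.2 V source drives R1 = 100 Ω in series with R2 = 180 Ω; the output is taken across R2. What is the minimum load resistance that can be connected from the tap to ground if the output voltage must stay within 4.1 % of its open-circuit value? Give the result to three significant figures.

Output resistance R_th = R1‖R2 = (100 × 180)/280.0 = 64.29 Ω.
The fractional drop is R_th/(R_th + R_L); requiring this ≤ 0.0410 gives R_L ≥ R_th(1/0.0410 − 1) = 64.29 × 23.39 = 1.50 kΩ.

R_L(min) ≈ 1.50 kΩ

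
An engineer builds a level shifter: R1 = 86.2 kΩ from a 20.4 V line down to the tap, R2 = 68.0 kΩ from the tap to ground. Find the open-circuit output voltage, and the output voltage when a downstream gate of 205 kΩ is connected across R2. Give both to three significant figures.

Unloaded: 9.00 V; loaded: 7.59 V

Open-circuit: V = 20.4 × 68.0/(86.2 + 68.0) = 9.00 V.
With the load, R2 becomes R2‖R_L = 51.06 kΩ, so V = 20.4 × 51.06/137.3 = 7.59 V.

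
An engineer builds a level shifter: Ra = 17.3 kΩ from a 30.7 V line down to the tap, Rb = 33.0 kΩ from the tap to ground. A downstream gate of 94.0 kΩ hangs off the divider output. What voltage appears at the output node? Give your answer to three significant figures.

V_out ≈ 18.0 V

The load sits in parallel with Rb: Rb‖R_L = (33.0 × 94.0) / (33.0 + 94.0) = 24.43 kΩ.
V_out = 30.7 × 24.43 / (17.3 + 24.43) = 30.7 × 24.43/41.73 = 18.0 V.
(Unloaded it would have been 20.1 V.)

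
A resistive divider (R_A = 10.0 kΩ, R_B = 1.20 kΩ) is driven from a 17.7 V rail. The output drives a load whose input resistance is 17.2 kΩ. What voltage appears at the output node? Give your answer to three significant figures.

V_out ≈ 1.79 V

The load sits in parallel with R_B: R_B‖R_L = (1.20 × 17.2) / (1.20 + 17.2) = 1.122 kΩ.
V_out = 17.7 × 1.122 / (10.0 + 1.122) = 17.7 × 1.122/11.12 = 1.79 V.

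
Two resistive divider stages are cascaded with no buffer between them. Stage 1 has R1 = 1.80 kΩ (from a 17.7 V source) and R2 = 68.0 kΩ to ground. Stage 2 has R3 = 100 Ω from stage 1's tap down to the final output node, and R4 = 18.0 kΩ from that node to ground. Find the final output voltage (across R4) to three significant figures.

V_out ≈ 15.6 V

Stage 2 presents R3+R4 = 18100 Ω as a load on stage 1's tap.
Stage 1's lower leg becomes R2‖(R3+R4) = 14300 Ω, so V_mid = 17.7 × 14300/16100 = 15.72 V.
Stage 2 is itself unloaded: V_out = V_mid × R4/(R3+R4) = 15.72 × 18000/18100 = 15.6 V.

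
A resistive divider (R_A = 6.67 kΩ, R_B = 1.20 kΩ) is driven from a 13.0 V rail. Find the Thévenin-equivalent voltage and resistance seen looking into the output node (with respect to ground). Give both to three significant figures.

V_th is the open-circuit tap voltage: 13.0 × 1.20/(6.67 + 1.20) = 1.98 V.
With the supply zeroed, R_A and R_B appear in parallel from the tap: R_th = R_A‖R_B = (6.67 × 1.20)/7.870 = 1.02 kΩ.

V_th = 1.98 V, R_th = 1.02 kΩ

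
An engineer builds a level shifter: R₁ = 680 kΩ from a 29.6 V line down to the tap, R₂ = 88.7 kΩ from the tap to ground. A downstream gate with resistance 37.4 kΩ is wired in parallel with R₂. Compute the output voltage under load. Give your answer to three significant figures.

V_out ≈ 1.10 V

The load sits in parallel with R₂: R₂‖R_L = (88.7 × 37.4) / (88.7 + 37.4) = 26.31 kΩ.
V_out = 29.6 × 26.31 / (680 + 26.31) = 29.6 × 26.31/706.3 = 1.10 V.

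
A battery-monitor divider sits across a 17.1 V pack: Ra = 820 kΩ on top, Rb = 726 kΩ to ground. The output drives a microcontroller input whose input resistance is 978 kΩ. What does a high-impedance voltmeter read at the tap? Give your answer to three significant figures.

V_out ≈ 5.76 V

The load sits in parallel with Rb: Rb‖R_L = (726 × 978) / (726 + 978) = 416.7 kΩ.
V_out = 17.1 × 416.7 / (820 + 416.7) = 17.1 × 416.7/1237 = 5.76 V.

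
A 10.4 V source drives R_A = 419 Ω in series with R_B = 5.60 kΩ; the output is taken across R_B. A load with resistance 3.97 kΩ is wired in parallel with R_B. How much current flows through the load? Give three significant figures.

I_L ≈ 2.22 mA

R_B‖R_L = 2323 Ω; V_out = 10.4 × 2323/2742 = 8.811 V.
I_L = V_out / R_L = 8.811 / 3.97 kΩ = 2.22 mA.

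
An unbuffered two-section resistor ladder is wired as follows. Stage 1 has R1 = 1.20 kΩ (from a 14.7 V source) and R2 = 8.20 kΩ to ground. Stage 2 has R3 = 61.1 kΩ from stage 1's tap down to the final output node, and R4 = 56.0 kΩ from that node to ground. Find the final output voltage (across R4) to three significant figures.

V_out ≈ 6.08 V

Stage 2 presents R3+R4 = 117.1 kΩ as a load on stage 1's tap.
Stage 1's lower leg becomes R2‖(R3+R4) = 7.663 kΩ, so V_mid = 14.7 × 7.663/8.863 = 12.71 V.
Stage 2 is itself unloaded: V_out = V_mid × R4/(R3+R4) = 12.71 × 56.0/117.1 = 6.08 V.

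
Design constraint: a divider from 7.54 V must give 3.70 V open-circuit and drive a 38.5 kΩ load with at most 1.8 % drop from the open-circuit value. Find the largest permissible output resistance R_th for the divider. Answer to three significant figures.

Loading drop = R_th/(R_th + R_L) ≤ 0.0180, so R_th ≤ R_L · ε/(1−ε) = 38.5 kΩ × 0.0180/0.9820 = 706 Ω.
(Any R1, R2 with R2/(R1+R2) = 0.491 and R1‖R2 ≤ 706 Ω will meet the spec.)

R_th ≤ 706 Ω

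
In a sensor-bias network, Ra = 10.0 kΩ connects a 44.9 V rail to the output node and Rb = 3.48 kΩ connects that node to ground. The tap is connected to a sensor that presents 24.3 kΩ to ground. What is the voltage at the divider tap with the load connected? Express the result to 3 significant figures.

The load sits in parallel with Rb: Rb‖R_L = (3.48 × 24.3) / (3.48 + 24.3) = 3.044 kΩ.
V_out = 44.9 × 3.044 / (10.0 + 3.044) = 44.9 × 3.044/13.04 = 10.5 V.

V_out ≈ 10.5 V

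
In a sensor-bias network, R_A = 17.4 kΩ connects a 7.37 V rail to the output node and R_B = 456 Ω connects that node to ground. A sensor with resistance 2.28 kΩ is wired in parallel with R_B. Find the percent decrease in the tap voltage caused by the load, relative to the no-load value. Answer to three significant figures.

Unloaded V = 7.37 × 456/17860 = 0.1882 V.
Loaded: R_B‖R_L = 380.0 Ω, giving V = 7.37 × 380.0/17780 = 0.1575 V.
Drop = (0.1882 − 0.1575) / 0.1882 = 16.3 %.

16.3 %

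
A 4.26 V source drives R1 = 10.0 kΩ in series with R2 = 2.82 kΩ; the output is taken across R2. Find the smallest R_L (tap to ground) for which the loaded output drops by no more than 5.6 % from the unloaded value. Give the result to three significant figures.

Output resistance R_th = R1‖R2 = (10.0 × 2.82)/12.82 = 2.200 kΩ.
The fractional drop is R_th/(R_th + R_L); requiring this ≤ 0.0560 gives R_L ≥ R_th(1/0.0560 − 1) = 2.200 × 16.86 = 37.1 kΩ.

R_L(min) ≈ 37.1 kΩ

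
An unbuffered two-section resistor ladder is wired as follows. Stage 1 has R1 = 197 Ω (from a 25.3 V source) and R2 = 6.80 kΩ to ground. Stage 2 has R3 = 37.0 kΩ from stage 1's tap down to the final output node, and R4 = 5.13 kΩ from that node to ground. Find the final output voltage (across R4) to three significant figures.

V_out ≈ 2.98 V

Stage 2 presents R3+R4 = 42130 Ω as a load on stage 1's tap.
Stage 1's lower leg becomes R2‖(R3+R4) = 5855 Ω, so V_mid = 25.3 × 5855/6052 = 24.48 V.
Stage 2 is itself unloaded: V_out = V_mid × R4/(R3+R4) = 24.48 × 5130/42130 = 2.98 V.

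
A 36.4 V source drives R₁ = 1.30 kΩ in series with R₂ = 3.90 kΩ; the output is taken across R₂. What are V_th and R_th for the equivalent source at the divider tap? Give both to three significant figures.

V_th is the open-circuit tap voltage: 36.4 × 3.90/(1.30 + 3.90) = 27.3 V.
With the supply zeroed, R₁ and R₂ appear in parallel from the tap: R_th = R₁‖R₂ = (1.30 × 3.90)/5.200 = 975 Ω.

V_th = 27.3 V, R_th = 975 Ω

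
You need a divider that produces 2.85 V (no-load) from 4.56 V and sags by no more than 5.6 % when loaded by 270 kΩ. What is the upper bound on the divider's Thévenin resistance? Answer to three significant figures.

R_th ≤ 16.0 kΩ

Loading drop = R_th/(R_th + R_L) ≤ 0.0560, so R_th ≤ R_L · ε/(1−ε) = 270 kΩ × 0.0560/0.9440 = 16.0 kΩ.
(Any R1, R2 with R2/(R1+R2) = 0.625 and R1‖R2 ≤ 16.0 kΩ will meet the spec.)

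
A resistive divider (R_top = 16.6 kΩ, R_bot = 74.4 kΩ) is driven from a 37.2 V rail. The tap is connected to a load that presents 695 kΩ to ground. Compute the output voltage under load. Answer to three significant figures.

V_out ≈ 29.8 V

The load sits in parallel with R_bot: R_bot‖R_L = (74.4 × 695) / (74.4 + 695) = 67.21 kΩ.
V_out = 37.2 × 67.21 / (16.6 + 67.21) = 37.2 × 67.21/83.81 = 29.8 V.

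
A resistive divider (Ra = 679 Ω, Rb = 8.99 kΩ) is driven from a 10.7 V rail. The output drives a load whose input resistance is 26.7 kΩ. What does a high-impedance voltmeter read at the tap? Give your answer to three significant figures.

The load sits in parallel with Rb: Rb‖R_L = (8990 × 26700) / (8990 + 26700) = 6725 Ω.
V_out = 10.7 × 6725 / (679 + 6725) = 10.7 × 6725/7404 = 9.72 V.

V_out ≈ 9.72 V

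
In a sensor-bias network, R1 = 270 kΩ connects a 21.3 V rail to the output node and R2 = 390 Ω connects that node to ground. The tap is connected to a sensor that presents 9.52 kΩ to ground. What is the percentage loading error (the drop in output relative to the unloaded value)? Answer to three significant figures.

The divider's output (Thévenin) resistance is R1‖R2 = 389.4 Ω.
Fractional drop under load = R_th/(R_th + R_L) = 389.4 / (389.4 + 9520) = 0.03930.
So the output falls by 3.93 %.

3.93 %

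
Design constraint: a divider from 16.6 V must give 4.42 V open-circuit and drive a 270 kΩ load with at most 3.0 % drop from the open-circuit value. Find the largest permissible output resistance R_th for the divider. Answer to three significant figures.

Loading drop = R_th/(R_th + R_L) ≤ 0.0300, so R_th ≤ R_L · ε/(1−ε) = 270 kΩ × 0.0300/0.9700 = 8.35 kΩ.
(Any R1, R2 with R2/(R1+R2) = 0.266 and R1‖R2 ≤ 8.35 kΩ will meet the spec.)

R_th ≤ 8.35 kΩ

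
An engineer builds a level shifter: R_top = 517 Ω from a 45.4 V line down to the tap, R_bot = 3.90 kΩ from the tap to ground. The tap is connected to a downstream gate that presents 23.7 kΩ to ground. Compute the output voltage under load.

The load sits in parallel with R_bot: R_bot‖R_L = (3900 × 23700) / (3900 + 23700) = 3349 Ω.
V_out = 45.4 × 3349 / (517 + 3349) = 45.4 × 3349/3866 = 39.3 V.
(Unloaded it would have been 40.1 V.)

V_out ≈ 39.3 V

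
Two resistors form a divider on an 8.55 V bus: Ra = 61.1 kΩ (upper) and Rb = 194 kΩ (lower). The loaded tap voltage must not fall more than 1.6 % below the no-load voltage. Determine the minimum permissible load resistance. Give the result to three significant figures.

R_L(min) ≈ 2.86 MΩ

Output resistance R_th = Ra‖Rb = (61.1 × 194)/255.1 = 46.47 kΩ.
The fractional drop is R_th/(R_th + R_L); requiring this ≤ 0.0160 gives R_L ≥ R_th(1/0.0160 − 1) = 46.47 × 61.50 = 2.86 MΩ.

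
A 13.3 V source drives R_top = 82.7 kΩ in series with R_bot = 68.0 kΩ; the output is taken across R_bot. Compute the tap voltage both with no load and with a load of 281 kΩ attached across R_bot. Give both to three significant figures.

Open-circuit: V = 13.3 × 68.0/(82.7 + 68.0) = 6.00 V.
With the load, R_bot becomes R_bot‖R_L = 54.75 kΩ, so V = 13.3 × 54.75/137.5 = 5.30 V.

Unloaded: 6.00 V; loaded: 5.30 V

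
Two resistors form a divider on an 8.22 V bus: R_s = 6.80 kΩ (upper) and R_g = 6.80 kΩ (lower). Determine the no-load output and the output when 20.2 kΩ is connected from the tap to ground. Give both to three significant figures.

Unloaded: 4.11 V; loaded: 3.52 V

Open-circuit: V = 8.22 × 6.80/(6.80 + 6.80) = 4.11 V.
With the load, R_g becomes R_g‖R_L = 5.087 kΩ, so V = 8.22 × 5.087/11.89 = 3.52 V.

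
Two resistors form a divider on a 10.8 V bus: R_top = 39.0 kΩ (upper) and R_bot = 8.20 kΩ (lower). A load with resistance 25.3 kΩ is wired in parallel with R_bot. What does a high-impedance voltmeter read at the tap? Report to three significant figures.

The load sits in parallel with R_bot: R_bot‖R_L = (8.20 × 25.3) / (8.20 + 25.3) = 6.193 kΩ.
V_out = 10.8 × 6.193 / (39.0 + 6.193) = 10.8 × 6.193/45.19 = 1.48 V.

V_out ≈ 1.48 V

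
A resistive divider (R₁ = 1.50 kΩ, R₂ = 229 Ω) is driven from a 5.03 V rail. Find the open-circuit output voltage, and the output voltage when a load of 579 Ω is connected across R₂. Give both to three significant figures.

Open-circuit: V = 5.03 × 229/(1500 + 229) = 0.666 V.
With the load, R₂ becomes R₂‖R_L = 164.1 Ω, so V = 5.03 × 164.1/1664 = 0.496 V.

Unloaded: 0.666 V; loaded: 0.496 V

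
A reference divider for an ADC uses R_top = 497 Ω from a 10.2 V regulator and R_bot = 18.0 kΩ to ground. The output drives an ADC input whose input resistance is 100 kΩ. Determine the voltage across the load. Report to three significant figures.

V_out ≈ 9.88 V

The load sits in parallel with R_bot: R_bot‖R_L = (18000 × 100000) / (18000 + 100000) = 15250 Ω.
V_out = 10.2 × 15250 / (497 + 15250) = 10.2 × 15250/15750 = 9.88 V.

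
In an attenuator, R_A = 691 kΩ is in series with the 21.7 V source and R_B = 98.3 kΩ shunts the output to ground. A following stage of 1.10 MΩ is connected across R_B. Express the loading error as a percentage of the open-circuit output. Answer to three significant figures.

The divider's output (Thévenin) resistance is R_A‖R_B = 86.06 kΩ.
Fractional drop under load = R_th/(R_th + R_L) = 86.06 / (86.06 + 1100) = 0.07256.
So the output falls by 7.26 %.

7.26 %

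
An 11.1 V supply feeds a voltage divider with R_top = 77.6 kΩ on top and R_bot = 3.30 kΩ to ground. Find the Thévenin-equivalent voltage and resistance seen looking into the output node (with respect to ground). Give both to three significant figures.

V_th = 0.453 V, R_th = 3.17 kΩ

V_th is the open-circuit tap voltage: 11.1 × 3.30/(77.6 + 3.30) = 0.453 V.
With the supply zeroed, R_top and R_bot appear in parallel from the tap: R_th = R_top‖R_bot = (77.6 × 3.30)/80.90 = 3.17 kΩ.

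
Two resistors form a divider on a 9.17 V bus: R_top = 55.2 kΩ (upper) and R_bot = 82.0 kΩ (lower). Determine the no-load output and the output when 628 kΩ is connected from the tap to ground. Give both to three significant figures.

Unloaded: 5.48 V; loaded: 5.21 V

Open-circuit: V = 9.17 × 82.0/(55.2 + 82.0) = 5.48 V.
With the load, R_bot becomes R_bot‖R_L = 72.53 kΩ, so V = 9.17 × 72.53/127.7 = 5.21 V.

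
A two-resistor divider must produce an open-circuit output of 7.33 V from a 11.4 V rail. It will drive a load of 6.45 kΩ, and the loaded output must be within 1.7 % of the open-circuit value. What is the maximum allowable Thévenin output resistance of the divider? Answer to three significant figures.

R_th ≤ 112 Ω

Loading drop = R_th/(R_th + R_L) ≤ 0.0170, so R_th ≤ R_L · ε/(1−ε) = 6.45 kΩ × 0.0170/0.9830 = 112 Ω.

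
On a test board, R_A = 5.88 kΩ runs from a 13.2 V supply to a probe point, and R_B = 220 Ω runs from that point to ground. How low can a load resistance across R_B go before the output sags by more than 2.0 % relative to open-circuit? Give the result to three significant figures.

R_L(min) ≈ 10.4 kΩ

Output resistance R_th = R_A‖R_B = (5880 × 220)/6100 = 212.1 Ω.
The fractional drop is R_th/(R_th + R_L); requiring this ≤ 0.0200 gives R_L ≥ R_th(1/0.0200 − 1) = 212.1 × 49.00 = 10.4 kΩ.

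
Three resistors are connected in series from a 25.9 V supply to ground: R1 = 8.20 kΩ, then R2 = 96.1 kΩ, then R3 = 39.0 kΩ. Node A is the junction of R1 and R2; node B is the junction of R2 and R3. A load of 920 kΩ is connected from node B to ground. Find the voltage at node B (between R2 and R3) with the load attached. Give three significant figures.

V ≈ 6.84 V

At node B, R3 is in parallel with the load: R3‖R_L = 37.41 kΩ.
Below node A the resistance is R2 + (R3‖R_L) = 133.5 kΩ, so V_A = 25.9 × 133.5/141.7 = 24.40 V.
Then V_B = V_A × (R3‖R_L)/(R2 + R3‖R_L) = 24.40 × 37.41/133.5 = 6.84 V.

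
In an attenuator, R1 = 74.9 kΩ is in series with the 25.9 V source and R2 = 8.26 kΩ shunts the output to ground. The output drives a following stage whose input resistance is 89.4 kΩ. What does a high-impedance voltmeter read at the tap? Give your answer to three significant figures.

The load sits in parallel with R2: R2‖R_L = (8.26 × 89.4) / (8.26 + 89.4) = 7.561 kΩ.
V_out = 25.9 × 7.561 / (74.9 + 7.561) = 25.9 × 7.561/82.46 = 2.37 V.

V_out ≈ 2.37 V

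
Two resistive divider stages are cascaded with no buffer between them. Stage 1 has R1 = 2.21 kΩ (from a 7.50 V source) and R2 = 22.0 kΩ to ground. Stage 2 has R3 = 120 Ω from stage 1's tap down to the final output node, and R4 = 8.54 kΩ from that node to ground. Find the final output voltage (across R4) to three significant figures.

V_out ≈ 5.46 V

Stage 2 presents R3+R4 = 8660 Ω as a load on stage 1's tap.
Stage 1's lower leg becomes R2‖(R3+R4) = 6214 Ω, so V_mid = 7.50 × 6214/8424 = 5.532 V.
Stage 2 is itself unloaded: V_out = V_mid × R4/(R3+R4) = 5.532 × 8540/8660 = 5.46 V.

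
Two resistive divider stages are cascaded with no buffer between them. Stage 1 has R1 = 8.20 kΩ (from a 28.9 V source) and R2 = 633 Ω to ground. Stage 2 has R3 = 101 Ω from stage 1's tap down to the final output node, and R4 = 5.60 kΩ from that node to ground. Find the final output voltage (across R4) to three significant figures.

Stage 2 presents R3+R4 = 5701 Ω as a load on stage 1's tap.
Stage 1's lower leg becomes R2‖(R3+R4) = 569.7 Ω, so V_mid = 28.9 × 569.7/8770 = 1.878 V.
Stage 2 is itself unloaded: V_out = V_mid × R4/(R3+R4) = 1.878 × 5600/5701 = 1.84 V.

V_out ≈ 1.84 V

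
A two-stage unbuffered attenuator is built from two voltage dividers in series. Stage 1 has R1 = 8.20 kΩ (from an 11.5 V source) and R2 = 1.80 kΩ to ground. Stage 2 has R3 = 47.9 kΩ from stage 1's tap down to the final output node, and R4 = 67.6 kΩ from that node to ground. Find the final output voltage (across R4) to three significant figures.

V_out ≈ 1.20 V

Stage 2 presents R3+R4 = 115.5 kΩ as a load on stage 1's tap.
Stage 1's lower leg becomes R2‖(R3+R4) = 1.772 kΩ, so V_mid = 11.5 × 1.772/9.972 = 2.044 V.
Stage 2 is itself unloaded: V_out = V_mid × R4/(R3+R4) = 2.044 × 67.6/115.5 = 1.20 V.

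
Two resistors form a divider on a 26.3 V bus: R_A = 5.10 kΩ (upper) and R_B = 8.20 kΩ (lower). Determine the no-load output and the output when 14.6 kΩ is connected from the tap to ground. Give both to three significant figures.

Open-circuit: V = 26.3 × 8.20/(5.10 + 8.20) = 16.2 V.
With the load, R_B becomes R_B‖R_L = 5.251 kΩ, so V = 26.3 × 5.251/10.35 = 13.3 V.

Unloaded: 16.2 V; loaded: 13.3 V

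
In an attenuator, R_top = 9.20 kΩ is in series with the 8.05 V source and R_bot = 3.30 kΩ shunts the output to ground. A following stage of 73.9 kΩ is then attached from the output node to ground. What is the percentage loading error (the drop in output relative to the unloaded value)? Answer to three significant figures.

3.18 %

The divider's output (Thévenin) resistance is R_top‖R_bot = 2.429 kΩ.
Fractional drop under load = R_th/(R_th + R_L) = 2.429 / (2.429 + 73.9) = 0.03182.
So the output falls by 3.18 %.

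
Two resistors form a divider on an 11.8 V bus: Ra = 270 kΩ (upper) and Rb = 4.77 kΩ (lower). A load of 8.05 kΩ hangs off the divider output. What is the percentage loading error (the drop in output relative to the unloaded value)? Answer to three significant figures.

36.8 %

Unloaded V = 11.8 × 4.77/274.8 = 0.2048 V.
Loaded: Rb‖R_L = 2.995 kΩ, giving V = 11.8 × 2.995/273.0 = 0.1295 V.
Drop = (0.2048 − 0.1295) / 0.2048 = 36.8 %.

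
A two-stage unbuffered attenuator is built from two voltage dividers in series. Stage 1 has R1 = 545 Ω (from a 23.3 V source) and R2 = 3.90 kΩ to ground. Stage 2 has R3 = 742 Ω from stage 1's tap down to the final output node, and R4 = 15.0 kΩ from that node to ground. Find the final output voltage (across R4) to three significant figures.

V_out ≈ 18.9 V

Stage 2 presents R3+R4 = 15740 Ω as a load on stage 1's tap.
Stage 1's lower leg becomes R2‖(R3+R4) = 3126 Ω, so V_mid = 23.3 × 3126/3671 = 19.84 V.
Stage 2 is itself unloaded: V_out = V_mid × R4/(R3+R4) = 19.84 × 15000/15740 = 18.9 V.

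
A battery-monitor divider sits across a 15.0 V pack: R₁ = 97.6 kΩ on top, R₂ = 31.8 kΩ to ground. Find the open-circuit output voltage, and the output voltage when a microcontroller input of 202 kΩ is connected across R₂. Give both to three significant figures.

Unloaded: 3.69 V; loaded: 3.30 V

Open-circuit: V = 15.0 × 31.8/(97.6 + 31.8) = 3.69 V.
With the load, R₂ becomes R₂‖R_L = 27.47 kΩ, so V = 15.0 × 27.47/125.1 = 3.30 V.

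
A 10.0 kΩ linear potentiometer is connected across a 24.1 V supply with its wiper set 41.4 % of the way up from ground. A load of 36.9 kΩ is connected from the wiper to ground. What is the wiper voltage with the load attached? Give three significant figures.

V ≈ 9.36 V

The wiper splits the pot into (1−α)R = 5.860 kΩ above and αR = 4.140 kΩ below.
Lower section ‖ load = 3.722 kΩ.
V_wiper = 24.1 × 3.722/(5.860 + 3.722) = 9.36 V.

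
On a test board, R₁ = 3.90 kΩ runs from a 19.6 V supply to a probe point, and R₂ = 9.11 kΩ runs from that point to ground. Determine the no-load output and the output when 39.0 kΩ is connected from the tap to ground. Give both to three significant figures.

Open-circuit: V = 19.6 × 9.11/(3.90 + 9.11) = 13.7 V.
With the load, R₂ becomes R₂‖R_L = 7.385 kΩ, so V = 19.6 × 7.385/11.28 = 12.8 V.

Unloaded: 13.7 V; loaded: 12.8 V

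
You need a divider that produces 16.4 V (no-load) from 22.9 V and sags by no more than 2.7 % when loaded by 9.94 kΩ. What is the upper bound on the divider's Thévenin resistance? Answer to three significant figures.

Loading drop = R_th/(R_th + R_L) ≤ 0.0270, so R_th ≤ R_L · ε/(1−ε) = 9.94 kΩ × 0.0270/0.9730 = 276 Ω.
(Any R1, R2 with R2/(R1+R2) = 0.716 and R1‖R2 ≤ 276 Ω will meet the spec.)

R_th ≤ 276 Ω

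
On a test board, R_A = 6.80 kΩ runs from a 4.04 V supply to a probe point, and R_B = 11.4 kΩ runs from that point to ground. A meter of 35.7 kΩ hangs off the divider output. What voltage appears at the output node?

The load sits in parallel with R_B: R_B‖R_L = (11.4 × 35.7) / (11.4 + 35.7) = 8.641 kΩ.
V_out = 4.04 × 8.641 / (6.80 + 8.641) = 4.04 × 8.641/15.44 = 2.26 V.

V_out ≈ 2.26 V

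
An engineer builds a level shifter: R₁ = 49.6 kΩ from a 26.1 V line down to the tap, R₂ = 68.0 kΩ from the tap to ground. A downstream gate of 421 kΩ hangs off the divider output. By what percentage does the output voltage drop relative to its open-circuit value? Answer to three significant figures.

The divider's output (Thévenin) resistance is R₁‖R₂ = 28.68 kΩ.
Fractional drop under load = R_th/(R_th + R_L) = 28.68 / (28.68 + 421) = 0.06378.
So the output falls by 6.38 %.

6.38 %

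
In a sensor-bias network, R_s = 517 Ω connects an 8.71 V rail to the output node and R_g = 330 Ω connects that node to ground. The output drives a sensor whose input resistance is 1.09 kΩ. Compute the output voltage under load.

The load sits in parallel with R_g: R_g‖R_L = (330 × 1090) / (330 + 1090) = 253.3 Ω.
V_out = 8.71 × 253.3 / (517 + 253.3) = 8.71 × 253.3/770.3 = 2.86 V.
(Unloaded it would have been 3.39 V.)

V_out ≈ 2.86 V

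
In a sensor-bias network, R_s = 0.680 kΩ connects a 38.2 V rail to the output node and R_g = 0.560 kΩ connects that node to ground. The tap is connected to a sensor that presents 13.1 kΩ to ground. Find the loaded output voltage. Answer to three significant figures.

The load sits in parallel with R_g: R_g‖R_L = (560 × 13100) / (560 + 13100) = 537.0 Ω.
V_out = 38.2 × 537.0 / (680 + 537.0) = 38.2 × 537.0/1217 = 16.9 V.
(Unloaded it would have been 17.3 V.)

V_out ≈ 16.9 V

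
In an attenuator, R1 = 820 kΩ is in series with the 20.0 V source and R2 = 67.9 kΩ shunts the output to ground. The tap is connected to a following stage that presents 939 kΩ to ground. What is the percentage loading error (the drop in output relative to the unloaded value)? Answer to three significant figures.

The divider's output (Thévenin) resistance is R1‖R2 = 62.71 kΩ.
Fractional drop under load = R_th/(R_th + R_L) = 62.71 / (62.71 + 939) = 0.06260.
So the output falls by 6.26 %.

6.26 %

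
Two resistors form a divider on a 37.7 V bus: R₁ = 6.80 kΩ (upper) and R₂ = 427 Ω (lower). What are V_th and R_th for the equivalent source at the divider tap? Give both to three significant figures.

V_th is the open-circuit tap voltage: 37.7 × 427/(6800 + 427) = 2.23 V.
With the supply zeroed, R₁ and R₂ appear in parallel from the tap: R_th = R₁‖R₂ = (6800 × 427)/7227 = 402 Ω.

V_th = 2.23 V, R_th = 402 Ω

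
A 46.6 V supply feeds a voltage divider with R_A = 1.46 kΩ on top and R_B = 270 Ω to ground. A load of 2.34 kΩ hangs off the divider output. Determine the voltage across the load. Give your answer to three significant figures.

The load sits in parallel with R_B: R_B‖R_L = (270 × 2340) / (270 + 2340) = 242.1 Ω.
V_out = 46.6 × 242.1 / (1460 + 242.1) = 46.6 × 242.1/1702 = 6.63 V.
(Unloaded it would have been 7.27 V.)

V_out ≈ 6.63 V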